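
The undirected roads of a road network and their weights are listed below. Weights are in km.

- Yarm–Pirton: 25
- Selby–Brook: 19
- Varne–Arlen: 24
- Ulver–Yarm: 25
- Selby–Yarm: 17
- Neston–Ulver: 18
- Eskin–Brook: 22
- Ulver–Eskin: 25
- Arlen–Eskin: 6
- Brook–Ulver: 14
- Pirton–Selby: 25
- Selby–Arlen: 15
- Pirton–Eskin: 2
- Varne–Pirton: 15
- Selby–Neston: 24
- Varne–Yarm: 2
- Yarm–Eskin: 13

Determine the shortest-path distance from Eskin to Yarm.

Running Dijkstra from Eskin:
Eskin: 0
Pirton: 2  (via Eskin)
Arlen: 6  (via Eskin)
Yarm: 13  (via Eskin)
Shortest route: Eskin–Yarm = 13 km.

13 km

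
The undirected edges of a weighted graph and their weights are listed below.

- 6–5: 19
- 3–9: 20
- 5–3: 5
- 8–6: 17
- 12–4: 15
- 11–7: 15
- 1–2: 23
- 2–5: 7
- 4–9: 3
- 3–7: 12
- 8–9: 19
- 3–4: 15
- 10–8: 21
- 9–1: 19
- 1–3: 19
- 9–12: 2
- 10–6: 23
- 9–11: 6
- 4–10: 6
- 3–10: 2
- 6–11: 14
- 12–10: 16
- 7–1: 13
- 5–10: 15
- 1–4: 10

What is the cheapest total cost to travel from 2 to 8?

35

Candidate routes:
2 → 5 → 3 → 10 → 8: 7+5+2+21 = 35
2 → 5 → 3 → 10 → 4 → 9 → 8: 7+5+2+6+3+19 = 42
Cheapest is 2 → 5 → 3 → 10 → 8 at 35.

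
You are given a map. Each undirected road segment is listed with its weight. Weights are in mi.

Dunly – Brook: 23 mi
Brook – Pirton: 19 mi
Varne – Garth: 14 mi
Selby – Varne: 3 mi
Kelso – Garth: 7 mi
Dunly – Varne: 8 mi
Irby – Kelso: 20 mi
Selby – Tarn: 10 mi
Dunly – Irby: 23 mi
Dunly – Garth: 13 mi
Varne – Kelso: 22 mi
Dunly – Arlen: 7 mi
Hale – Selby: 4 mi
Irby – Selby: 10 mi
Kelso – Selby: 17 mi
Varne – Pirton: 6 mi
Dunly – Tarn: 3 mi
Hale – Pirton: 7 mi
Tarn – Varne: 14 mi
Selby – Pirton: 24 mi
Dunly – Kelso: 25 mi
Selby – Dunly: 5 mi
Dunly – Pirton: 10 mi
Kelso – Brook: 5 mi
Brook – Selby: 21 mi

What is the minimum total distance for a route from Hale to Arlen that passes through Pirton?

24 mi

Best Hale to Pirton: Hale → Pirton costing 7
Shortest Pirton→Arlen: Pirton → Dunly → Arlen = 17
Total via Pirton: 7 + 17 = 24 mi.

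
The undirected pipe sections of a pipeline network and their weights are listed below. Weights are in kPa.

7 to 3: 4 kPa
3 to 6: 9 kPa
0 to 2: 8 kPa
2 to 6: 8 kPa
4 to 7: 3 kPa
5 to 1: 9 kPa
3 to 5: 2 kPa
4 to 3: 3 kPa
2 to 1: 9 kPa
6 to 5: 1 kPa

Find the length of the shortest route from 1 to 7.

15 kPa

Enumerating some paths:
1 - 5 - 3 - 7: 9+2+4 = 15
1 - 2 - 6 - 5 - 3 - 7: 9+8+1+2+4 = 24
1 - 5 - 6 - 3 - 7: 9+1+9+4 = 23
1 - 5 - 3 - 4 - 7: 9+2+3+3 = 17
Cheapest is 1 - 5 - 3 - 7 at 15 kPa.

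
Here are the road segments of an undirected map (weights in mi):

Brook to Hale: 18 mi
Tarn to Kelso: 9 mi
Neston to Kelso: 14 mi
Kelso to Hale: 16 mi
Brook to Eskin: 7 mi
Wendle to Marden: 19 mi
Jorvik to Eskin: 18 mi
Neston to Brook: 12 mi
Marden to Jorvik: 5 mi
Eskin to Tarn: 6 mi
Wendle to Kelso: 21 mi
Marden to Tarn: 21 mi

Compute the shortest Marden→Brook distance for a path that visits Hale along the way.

64 mi

Shortest Marden→Hale: Marden–Tarn–Kelso–Hale = 46
Shortest Hale→Brook: Hale–Brook = 18
Total via Hale: 46 + 18 = 64 mi.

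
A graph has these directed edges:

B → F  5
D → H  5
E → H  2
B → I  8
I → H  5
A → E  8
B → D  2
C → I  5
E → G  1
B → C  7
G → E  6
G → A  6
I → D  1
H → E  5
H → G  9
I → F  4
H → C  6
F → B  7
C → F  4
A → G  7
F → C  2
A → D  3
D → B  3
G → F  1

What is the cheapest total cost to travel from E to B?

Enumerating some paths:
E–G–F–B: 1+1+7 = 9
E–G–A–D–B: 1+6+3+3 = 13
E–G–F–C–I–D–B: 1+1+2+5+1+3 = 13
Cheapest is E–G–F–B at 9.

9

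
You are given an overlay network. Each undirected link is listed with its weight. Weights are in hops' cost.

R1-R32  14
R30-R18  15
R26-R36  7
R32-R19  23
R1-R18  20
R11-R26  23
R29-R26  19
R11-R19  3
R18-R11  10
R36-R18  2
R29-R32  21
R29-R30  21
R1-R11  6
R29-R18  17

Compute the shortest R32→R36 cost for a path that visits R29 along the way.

40 hops' cost

Shortest R32→R29: R32–R29 = 21
Best R29 to R36: R29–R18–R36 costing 19
Total via R29: 21 + 19 = 40 hops' cost.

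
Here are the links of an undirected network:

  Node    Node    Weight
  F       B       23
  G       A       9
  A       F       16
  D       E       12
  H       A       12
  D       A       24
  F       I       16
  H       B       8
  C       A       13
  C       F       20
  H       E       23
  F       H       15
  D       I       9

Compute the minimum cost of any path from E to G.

Settle nodes by increasing distance from E:
E: 0
D: 12  (via E)
I: 21  (via D)
H: 23  (via E)
B: 31  (via H)
A: 35  (via H)
F: 37  (via I)
G: 44  (via A)
Shortest route: E–H–A–G = 44.

44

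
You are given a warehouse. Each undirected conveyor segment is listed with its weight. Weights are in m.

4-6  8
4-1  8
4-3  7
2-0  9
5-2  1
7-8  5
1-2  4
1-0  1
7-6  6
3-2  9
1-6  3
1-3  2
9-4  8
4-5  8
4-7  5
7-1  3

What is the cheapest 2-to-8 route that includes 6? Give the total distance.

Shortest 2→6: 2 → 1 → 6 = 7
Shortest 6→8: 6 → 7 → 8 = 11
Total via 6: 7 + 11 = 18 m.

18 m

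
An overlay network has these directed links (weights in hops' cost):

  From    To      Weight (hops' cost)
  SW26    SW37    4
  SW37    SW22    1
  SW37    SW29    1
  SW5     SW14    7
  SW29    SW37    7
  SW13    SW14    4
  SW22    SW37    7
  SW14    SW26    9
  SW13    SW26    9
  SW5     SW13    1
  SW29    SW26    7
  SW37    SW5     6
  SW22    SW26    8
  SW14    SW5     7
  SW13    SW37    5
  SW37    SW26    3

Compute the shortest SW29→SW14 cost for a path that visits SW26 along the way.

22 hops' cost

Best SW29 to SW26: SW29–SW26 costing 7
Shortest SW26→SW14: SW26–SW37–SW5–SW13–SW14 = 15
Total via SW26: 7 + 15 = 22 hops' cost.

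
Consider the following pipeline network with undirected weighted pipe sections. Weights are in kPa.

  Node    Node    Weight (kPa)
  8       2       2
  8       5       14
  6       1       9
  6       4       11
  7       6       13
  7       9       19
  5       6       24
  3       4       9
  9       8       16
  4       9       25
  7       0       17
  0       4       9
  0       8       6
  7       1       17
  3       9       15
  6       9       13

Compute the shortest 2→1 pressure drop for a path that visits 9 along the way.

40 kPa

Best 2 to 9: 2 → 8 → 9 costing 18
Best 9 to 1: 9 → 6 → 1 costing 22
Total via 9: 18 + 22 = 40 kPa.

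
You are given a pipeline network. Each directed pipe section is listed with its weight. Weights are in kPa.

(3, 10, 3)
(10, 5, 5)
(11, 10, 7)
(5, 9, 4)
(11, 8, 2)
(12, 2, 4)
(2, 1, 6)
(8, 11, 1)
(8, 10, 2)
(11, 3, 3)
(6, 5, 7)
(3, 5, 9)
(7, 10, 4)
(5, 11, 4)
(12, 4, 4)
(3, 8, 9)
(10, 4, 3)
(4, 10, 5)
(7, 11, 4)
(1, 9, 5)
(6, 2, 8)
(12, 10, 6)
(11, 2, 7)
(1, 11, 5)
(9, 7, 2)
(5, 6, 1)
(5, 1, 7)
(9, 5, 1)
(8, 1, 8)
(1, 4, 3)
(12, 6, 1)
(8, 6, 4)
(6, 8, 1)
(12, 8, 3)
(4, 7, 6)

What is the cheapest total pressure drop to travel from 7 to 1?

Compare a few routes:
7–10–5–6–8–1: 4+5+1+1+8 = 19
7–11–8–1: 4+2+8 = 14
7–10–5–1: 4+5+7 = 16
7–11–2–1: 4+7+6 = 17
Cheapest is 7–11–8–1 at 14 kPa.

14 kPa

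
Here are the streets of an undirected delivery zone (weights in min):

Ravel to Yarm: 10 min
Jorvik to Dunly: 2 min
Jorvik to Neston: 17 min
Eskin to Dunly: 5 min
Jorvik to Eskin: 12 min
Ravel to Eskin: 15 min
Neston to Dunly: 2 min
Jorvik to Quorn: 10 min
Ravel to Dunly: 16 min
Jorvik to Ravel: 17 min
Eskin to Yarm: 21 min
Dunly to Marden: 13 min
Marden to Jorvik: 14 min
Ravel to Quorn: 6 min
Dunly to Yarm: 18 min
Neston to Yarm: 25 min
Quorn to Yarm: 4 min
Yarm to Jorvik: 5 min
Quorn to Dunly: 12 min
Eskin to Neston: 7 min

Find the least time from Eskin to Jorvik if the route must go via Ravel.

30 min

Best Eskin to Ravel: Eskin–Ravel costing 15
Best Ravel to Jorvik: Ravel–Yarm–Jorvik costing 15
Total via Ravel: 15 + 15 = 30 min.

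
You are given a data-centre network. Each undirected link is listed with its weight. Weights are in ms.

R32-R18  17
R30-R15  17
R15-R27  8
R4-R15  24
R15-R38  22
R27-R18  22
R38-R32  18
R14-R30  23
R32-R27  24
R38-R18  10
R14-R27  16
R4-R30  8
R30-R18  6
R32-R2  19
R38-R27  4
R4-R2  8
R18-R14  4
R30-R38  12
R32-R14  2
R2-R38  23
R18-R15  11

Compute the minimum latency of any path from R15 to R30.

17 ms

Settle nodes by increasing distance from R15:
R15: 0
R27: 8  (via R15)
R18: 11  (via R15)
R38: 12  (via R27)
R14: 15  (via R18)
R32: 17  (via R14)
R30: 17  (via R15)
Shortest route: R15 → R30 = 17 ms.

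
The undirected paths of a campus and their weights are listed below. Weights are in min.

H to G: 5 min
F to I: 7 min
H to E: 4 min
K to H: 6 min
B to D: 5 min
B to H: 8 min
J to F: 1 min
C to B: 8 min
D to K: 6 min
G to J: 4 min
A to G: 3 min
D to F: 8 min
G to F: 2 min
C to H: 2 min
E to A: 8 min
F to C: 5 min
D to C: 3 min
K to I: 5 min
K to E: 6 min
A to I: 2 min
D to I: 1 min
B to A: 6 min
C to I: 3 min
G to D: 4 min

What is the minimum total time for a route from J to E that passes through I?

Shortest J→I: J → F → I = 8
Best I to E: I → C → H → E costing 9
Total via I: 8 + 9 = 17 min.

17 min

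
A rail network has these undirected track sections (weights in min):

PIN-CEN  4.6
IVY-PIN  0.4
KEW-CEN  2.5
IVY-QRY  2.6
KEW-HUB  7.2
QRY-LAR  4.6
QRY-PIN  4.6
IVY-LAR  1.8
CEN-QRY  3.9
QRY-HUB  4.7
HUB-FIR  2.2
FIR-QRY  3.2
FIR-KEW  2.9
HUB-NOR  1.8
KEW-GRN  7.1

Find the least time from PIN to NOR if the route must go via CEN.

14 min

Shortest PIN→CEN: PIN–CEN = 4.6
Best CEN to NOR: CEN–KEW–FIR–HUB–NOR costing 9.4
Total via CEN: 4.6 + 9.4 = 14 min.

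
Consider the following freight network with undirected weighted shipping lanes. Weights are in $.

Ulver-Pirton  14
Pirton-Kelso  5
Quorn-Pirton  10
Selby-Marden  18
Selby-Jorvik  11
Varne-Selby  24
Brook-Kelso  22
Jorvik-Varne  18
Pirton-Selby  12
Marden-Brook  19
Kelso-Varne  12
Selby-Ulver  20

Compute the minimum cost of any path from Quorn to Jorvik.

Candidate routes:
Quorn–Pirton–Selby–Jorvik: 10+12+11 = 33
Quorn–Pirton–Ulver–Selby–Jorvik: 10+14+20+11 = 55
Quorn–Pirton–Kelso–Varne–Jorvik: 10+5+12+18 = 45
The minimum is $33 via Quorn–Pirton–Selby–Jorvik.

$33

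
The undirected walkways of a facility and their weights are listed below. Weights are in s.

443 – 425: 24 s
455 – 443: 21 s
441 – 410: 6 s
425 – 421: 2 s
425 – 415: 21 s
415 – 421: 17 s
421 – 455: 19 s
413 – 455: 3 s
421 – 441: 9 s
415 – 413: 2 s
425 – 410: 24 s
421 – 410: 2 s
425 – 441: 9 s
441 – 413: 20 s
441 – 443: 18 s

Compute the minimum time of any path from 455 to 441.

23 s

Running Dijkstra from 455:
455: 0
413: 3  (via 455)
415: 5  (via 413)
421: 19  (via 455)
443: 21  (via 455)
410: 21  (via 421)
425: 21  (via 421)
441: 23  (via 413)
Shortest route: 455 → 413 → 441 = 23 s.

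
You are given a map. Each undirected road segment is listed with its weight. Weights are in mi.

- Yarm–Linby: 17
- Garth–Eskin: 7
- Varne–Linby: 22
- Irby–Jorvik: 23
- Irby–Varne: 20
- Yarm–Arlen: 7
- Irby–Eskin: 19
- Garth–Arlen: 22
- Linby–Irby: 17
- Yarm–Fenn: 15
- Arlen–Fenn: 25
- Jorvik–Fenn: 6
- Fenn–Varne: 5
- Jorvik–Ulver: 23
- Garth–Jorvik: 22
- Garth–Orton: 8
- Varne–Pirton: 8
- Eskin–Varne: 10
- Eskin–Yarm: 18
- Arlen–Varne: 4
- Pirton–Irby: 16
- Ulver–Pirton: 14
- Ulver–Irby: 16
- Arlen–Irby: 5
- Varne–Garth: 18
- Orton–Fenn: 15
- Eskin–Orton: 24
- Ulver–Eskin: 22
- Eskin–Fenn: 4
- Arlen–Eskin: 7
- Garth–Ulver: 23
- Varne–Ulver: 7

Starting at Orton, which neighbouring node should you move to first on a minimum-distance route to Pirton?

Fenn

Candidate routes:
Orton - Garth - Eskin - Fenn - Varne - Pirton: 8+7+4+5+8 = 32
Orton - Fenn - Varne - Pirton: 15+5+8 = 28
Cheapest is Orton - Fenn - Varne - Pirton at 28 mi.
So from Orton the first move is to Fenn.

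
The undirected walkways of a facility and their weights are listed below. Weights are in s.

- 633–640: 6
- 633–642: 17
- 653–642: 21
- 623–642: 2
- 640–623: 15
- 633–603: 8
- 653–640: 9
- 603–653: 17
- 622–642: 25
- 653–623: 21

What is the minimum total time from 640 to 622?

42 s

Candidate routes:
640 → 623 → 642 → 622: 15+2+25 = 42
640 → 653 → 642 → 622: 9+21+25 = 55
640 → 633 → 642 → 622: 6+17+25 = 48
Cheapest is 640 → 623 → 642 → 622 at 42 s.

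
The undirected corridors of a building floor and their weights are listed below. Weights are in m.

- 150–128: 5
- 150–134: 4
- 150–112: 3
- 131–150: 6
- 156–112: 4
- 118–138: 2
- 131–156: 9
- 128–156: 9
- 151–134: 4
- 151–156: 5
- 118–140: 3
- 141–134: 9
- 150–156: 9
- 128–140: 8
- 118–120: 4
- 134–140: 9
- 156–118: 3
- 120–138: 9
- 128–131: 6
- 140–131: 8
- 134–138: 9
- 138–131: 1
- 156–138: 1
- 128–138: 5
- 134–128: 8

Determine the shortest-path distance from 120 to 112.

11 m

Enumerating some paths:
120–118–156–112: 4+3+4 = 11
120–138–156–112: 9+1+4 = 14
The minimum is 11 m via 120–118–156–112.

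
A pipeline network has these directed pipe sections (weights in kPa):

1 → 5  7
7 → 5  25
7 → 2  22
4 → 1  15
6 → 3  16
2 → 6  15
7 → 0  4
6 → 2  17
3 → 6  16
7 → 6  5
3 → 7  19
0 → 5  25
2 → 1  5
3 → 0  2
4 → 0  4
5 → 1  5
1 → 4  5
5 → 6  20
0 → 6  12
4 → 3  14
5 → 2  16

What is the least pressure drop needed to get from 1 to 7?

Candidate routes:
1–4–0–6–3–7: 5+4+12+16+19 = 56
1–4–3–7: 5+14+19 = 38
The minimum is 38 kPa via 1–4–3–7.

38 kPa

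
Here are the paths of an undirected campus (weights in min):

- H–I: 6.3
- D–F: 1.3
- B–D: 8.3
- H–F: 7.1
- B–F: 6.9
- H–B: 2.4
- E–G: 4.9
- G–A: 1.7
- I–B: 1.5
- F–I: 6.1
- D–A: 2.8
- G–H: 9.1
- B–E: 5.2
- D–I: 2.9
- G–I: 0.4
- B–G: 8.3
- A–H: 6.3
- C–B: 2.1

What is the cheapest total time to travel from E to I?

5.3 min

Compare a few routes:
E → G → I: 4.9+0.4 = 5.3
E → G → A → D → I: 4.9+1.7+2.8+2.9 = 12.3
E → B → I: 5.2+1.5 = 6.7
The minimum is 5.3 min via E → G → I.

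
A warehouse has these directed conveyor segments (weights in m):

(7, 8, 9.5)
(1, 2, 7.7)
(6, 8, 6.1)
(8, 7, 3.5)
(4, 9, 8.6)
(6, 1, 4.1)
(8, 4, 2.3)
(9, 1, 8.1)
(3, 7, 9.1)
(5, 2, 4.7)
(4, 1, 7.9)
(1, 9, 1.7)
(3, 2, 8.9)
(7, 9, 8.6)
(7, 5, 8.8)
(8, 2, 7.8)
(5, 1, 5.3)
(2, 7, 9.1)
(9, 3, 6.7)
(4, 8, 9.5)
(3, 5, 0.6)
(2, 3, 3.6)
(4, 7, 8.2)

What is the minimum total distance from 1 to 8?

26.3 m

Shortest distances from 1:
1: 0
9: 1.7  (via 1)
2: 7.7  (via 1)
3: 8.4  (via 9)
5: 9  (via 3)
7: 16.8  (via 2)
8: 26.3  (via 7)
Shortest route: 1–2–7–8 = 26.3 m.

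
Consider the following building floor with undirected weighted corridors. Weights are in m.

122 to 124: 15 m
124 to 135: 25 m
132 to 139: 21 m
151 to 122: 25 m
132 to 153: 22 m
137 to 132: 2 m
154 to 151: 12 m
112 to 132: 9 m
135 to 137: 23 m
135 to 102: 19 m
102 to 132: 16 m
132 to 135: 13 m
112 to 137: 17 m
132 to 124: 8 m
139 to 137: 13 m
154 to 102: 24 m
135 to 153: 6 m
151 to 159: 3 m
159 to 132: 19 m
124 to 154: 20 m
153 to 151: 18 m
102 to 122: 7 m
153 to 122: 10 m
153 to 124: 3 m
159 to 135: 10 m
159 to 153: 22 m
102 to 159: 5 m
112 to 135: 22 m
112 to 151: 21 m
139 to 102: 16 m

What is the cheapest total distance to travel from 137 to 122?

23 m

Running Dijkstra from 137:
137: 0
132: 2  (via 137)
124: 10  (via 132)
112: 11  (via 132)
153: 13  (via 124)
139: 13  (via 137)
135: 15  (via 132)
102: 18  (via 132)
159: 21  (via 132)
122: 23  (via 153)
Shortest route: 137–132–124–153–122 = 23 m.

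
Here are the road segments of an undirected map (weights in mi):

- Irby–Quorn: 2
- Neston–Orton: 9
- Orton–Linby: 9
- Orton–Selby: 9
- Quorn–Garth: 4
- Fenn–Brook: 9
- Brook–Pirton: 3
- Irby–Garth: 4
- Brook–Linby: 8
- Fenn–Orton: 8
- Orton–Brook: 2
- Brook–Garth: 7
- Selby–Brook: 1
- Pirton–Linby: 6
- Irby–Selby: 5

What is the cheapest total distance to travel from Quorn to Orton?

10 mi

Running Dijkstra from Quorn:
Quorn: 0
Irby: 2  (via Quorn)
Garth: 4  (via Quorn)
Selby: 7  (via Irby)
Brook: 8  (via Selby)
Orton: 10  (via Brook)
Shortest route: Quorn–Irby–Selby–Brook–Orton = 10 mi.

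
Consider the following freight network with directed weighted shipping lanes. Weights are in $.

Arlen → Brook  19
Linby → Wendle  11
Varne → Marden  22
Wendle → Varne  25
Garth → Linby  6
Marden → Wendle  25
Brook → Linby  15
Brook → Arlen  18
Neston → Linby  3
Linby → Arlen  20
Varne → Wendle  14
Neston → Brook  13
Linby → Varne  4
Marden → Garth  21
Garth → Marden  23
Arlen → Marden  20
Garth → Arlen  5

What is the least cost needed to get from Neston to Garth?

$50

Candidate routes:
Neston - Linby - Varne - Marden - Garth: 3+4+22+21 = 50
Neston - Linby - Arlen - Marden - Garth: 3+20+20+21 = 64
Neston - Brook - Arlen - Marden - Garth: 13+18+20+21 = 72
The minimum is $50 via Neston - Linby - Varne - Marden - Garth.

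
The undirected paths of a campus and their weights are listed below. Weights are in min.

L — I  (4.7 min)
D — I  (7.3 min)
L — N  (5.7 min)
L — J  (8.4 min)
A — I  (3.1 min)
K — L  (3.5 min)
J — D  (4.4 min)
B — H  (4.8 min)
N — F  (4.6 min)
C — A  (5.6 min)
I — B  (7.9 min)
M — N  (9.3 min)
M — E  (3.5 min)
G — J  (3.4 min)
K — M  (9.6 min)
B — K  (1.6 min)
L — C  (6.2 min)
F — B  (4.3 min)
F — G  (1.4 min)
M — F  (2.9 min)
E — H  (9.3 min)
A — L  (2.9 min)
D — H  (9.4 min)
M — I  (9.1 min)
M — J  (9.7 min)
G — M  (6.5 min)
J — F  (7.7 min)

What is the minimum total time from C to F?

Shortest distances from C:
C: 0
A: 5.6  (via C)
L: 6.2  (via C)
I: 8.7  (via A)
K: 9.7  (via L)
B: 11.3  (via K)
N: 11.9  (via L)
J: 14.6  (via L)
F: 15.6  (via B)
Shortest route: C–L–K–B–F = 15.6 min.

15.6 min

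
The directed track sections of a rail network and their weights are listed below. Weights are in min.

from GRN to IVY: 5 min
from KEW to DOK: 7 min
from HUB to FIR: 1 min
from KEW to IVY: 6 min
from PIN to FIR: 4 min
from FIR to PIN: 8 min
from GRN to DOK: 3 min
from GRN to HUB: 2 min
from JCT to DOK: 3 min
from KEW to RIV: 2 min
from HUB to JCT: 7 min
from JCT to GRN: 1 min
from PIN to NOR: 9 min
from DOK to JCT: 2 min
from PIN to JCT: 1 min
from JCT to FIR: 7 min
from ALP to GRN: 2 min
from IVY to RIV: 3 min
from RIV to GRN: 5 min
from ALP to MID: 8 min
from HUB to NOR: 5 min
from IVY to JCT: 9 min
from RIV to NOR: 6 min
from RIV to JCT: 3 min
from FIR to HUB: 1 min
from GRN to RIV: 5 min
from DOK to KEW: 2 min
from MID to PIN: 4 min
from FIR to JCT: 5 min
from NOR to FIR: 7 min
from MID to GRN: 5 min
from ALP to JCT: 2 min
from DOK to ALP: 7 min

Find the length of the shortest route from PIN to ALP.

11 min

Compare a few routes:
PIN - JCT - GRN - DOK - ALP: 1+1+3+7 = 12
PIN - FIR - JCT - DOK - ALP: 4+5+3+7 = 19
PIN - JCT - DOK - ALP: 1+3+7 = 11
Cheapest is PIN - JCT - DOK - ALP at 11 min.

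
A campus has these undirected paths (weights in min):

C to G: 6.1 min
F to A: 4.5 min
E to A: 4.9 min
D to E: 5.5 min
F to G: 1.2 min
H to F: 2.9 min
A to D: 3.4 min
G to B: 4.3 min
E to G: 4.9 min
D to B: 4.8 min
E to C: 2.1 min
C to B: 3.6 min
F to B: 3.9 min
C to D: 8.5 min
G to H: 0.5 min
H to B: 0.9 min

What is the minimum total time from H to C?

Shortest distances from H:
H: 0
G: 0.5  (via H)
B: 0.9  (via H)
F: 1.7  (via G)
C: 4.5  (via B)
Shortest route: H–B–C = 4.5 min.

4.5 min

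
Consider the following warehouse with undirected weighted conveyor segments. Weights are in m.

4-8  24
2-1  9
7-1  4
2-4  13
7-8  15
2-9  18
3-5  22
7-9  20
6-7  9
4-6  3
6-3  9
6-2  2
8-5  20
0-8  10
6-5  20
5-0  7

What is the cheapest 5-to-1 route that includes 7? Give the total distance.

33 m

Best 5 to 7: 5–6–7 costing 29
Shortest 7→1: 7–1 = 4
Total via 7: 29 + 4 = 33 m.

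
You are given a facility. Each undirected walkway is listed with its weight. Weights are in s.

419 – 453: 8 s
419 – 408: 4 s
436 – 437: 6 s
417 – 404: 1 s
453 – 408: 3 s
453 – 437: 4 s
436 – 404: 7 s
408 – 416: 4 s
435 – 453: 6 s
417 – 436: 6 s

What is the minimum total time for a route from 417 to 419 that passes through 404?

25 s

Best 417 to 404: 417 → 404 costing 1
Best 404 to 419: 404 → 436 → 437 → 453 → 408 → 419 costing 24
Total via 404: 1 + 24 = 25 s.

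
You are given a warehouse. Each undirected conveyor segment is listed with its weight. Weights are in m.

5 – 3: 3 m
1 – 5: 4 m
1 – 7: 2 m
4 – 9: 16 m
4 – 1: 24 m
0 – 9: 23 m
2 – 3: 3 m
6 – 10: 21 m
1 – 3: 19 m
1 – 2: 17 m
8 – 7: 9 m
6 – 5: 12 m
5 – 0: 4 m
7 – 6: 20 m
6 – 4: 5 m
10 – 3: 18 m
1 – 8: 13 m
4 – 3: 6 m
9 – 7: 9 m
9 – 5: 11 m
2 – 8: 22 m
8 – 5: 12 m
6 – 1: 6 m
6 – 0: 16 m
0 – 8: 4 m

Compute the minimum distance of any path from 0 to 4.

Candidate routes:
0–5–1–6–4: 4+4+6+5 = 19
0–5–3–4: 4+3+6 = 13
The minimum is 13 m via 0–5–3–4.

13 m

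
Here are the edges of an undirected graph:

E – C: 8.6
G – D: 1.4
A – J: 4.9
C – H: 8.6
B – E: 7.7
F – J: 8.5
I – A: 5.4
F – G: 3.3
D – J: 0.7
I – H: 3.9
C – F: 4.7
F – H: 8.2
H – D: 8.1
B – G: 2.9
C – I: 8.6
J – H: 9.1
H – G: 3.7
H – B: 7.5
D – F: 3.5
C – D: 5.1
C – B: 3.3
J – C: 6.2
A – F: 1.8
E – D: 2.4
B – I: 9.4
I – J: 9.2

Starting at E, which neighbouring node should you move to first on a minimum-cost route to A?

D

Enumerating some paths:
E - D - G - F - A: 2.4+1.4+3.3+1.8 = 8.9
E - D - F - A: 2.4+3.5+1.8 = 7.7
E - D - J - A: 2.4+0.7+4.9 = 8
The minimum is 7.7 via E - D - F - A.
So from E the first move is to D.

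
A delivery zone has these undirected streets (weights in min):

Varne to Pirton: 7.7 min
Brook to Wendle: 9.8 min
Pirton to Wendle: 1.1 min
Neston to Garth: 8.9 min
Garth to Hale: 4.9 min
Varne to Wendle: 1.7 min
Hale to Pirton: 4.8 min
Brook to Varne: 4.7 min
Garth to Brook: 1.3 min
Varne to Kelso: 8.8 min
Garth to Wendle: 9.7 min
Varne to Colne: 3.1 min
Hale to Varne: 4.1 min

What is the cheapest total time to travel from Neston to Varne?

Settle nodes by increasing distance from Neston:
Neston: 0
Garth: 8.9  (via Neston)
Brook: 10.2  (via Garth)
Hale: 13.8  (via Garth)
Varne: 14.9  (via Brook)
Shortest route: Neston → Garth → Brook → Varne = 14.9 min.

14.9 min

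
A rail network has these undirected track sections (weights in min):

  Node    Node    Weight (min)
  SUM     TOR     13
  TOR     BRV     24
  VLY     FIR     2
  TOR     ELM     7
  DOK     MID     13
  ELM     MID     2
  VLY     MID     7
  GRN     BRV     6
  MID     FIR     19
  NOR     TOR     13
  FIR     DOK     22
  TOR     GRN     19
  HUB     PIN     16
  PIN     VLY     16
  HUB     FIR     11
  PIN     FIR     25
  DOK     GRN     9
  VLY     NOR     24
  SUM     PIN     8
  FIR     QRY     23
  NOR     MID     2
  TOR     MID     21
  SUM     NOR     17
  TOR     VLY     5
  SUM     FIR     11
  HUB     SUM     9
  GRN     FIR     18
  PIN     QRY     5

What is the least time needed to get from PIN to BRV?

42 min

Shortest distances from PIN:
PIN: 0
QRY: 5  (via PIN)
SUM: 8  (via PIN)
VLY: 16  (via PIN)
HUB: 16  (via PIN)
FIR: 18  (via VLY)
TOR: 21  (via SUM)
MID: 23  (via VLY)
NOR: 25  (via SUM)
ELM: 25  (via MID)
DOK: 36  (via MID)
GRN: 36  (via FIR)
BRV: 42  (via GRN)
Shortest route: PIN → VLY → FIR → GRN → BRV = 42 min.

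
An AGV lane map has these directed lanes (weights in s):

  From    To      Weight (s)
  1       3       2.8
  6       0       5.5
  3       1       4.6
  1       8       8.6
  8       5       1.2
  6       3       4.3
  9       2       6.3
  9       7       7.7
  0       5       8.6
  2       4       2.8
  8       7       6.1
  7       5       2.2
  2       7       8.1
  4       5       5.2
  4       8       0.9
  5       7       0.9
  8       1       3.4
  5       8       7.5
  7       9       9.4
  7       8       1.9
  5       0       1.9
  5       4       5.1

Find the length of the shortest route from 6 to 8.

16.9 s

Compare a few routes:
6 - 3 - 1 - 8: 4.3+4.6+8.6 = 17.5
6 - 0 - 5 - 4 - 8: 5.5+8.6+5.1+0.9 = 20.1
6 - 0 - 5 - 7 - 8: 5.5+8.6+0.9+1.9 = 16.9
The minimum is 16.9 s via 6 - 0 - 5 - 7 - 8.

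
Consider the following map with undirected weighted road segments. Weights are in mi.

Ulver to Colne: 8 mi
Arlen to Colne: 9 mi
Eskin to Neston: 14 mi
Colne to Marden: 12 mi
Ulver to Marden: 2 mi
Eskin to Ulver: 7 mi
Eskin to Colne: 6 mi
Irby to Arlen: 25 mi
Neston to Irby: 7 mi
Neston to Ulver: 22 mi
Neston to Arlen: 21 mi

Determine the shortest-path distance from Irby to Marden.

Candidate routes:
Irby - Neston - Ulver - Marden: 7+22+2 = 31
Irby - Neston - Eskin - Ulver - Marden: 7+14+7+2 = 30
Irby - Neston - Eskin - Colne - Ulver - Marden: 7+14+6+8+2 = 37
Irby - Neston - Eskin - Colne - Marden: 7+14+6+12 = 39
Cheapest is Irby - Neston - Eskin - Ulver - Marden at 30 mi.

30 mi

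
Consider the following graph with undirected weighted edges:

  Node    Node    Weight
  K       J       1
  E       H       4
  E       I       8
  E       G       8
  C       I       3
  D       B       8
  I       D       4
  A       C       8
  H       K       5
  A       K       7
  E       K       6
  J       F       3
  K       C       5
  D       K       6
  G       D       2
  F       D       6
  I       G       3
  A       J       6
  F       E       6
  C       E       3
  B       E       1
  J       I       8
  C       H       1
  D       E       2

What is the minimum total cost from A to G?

Running Dijkstra from A:
A: 0
J: 6  (via A)
K: 7  (via A)
C: 8  (via A)
F: 9  (via J)
H: 9  (via C)
E: 11  (via C)
I: 11  (via C)
B: 12  (via E)
D: 13  (via K)
G: 14  (via I)
Shortest route: A–C–I–G = 14.

14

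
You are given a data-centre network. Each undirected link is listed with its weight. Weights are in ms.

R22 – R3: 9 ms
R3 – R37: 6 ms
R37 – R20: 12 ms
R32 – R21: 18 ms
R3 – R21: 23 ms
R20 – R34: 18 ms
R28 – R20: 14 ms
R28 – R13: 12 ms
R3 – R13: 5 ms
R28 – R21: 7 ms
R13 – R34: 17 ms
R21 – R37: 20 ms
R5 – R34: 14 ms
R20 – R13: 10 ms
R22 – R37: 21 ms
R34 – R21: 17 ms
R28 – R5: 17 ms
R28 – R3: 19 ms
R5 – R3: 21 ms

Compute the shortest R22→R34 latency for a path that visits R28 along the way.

50 ms

Best R22 to R28: R22 → R3 → R13 → R28 costing 26
Shortest R28→R34: R28 → R21 → R34 = 24
Total via R28: 26 + 24 = 50 ms.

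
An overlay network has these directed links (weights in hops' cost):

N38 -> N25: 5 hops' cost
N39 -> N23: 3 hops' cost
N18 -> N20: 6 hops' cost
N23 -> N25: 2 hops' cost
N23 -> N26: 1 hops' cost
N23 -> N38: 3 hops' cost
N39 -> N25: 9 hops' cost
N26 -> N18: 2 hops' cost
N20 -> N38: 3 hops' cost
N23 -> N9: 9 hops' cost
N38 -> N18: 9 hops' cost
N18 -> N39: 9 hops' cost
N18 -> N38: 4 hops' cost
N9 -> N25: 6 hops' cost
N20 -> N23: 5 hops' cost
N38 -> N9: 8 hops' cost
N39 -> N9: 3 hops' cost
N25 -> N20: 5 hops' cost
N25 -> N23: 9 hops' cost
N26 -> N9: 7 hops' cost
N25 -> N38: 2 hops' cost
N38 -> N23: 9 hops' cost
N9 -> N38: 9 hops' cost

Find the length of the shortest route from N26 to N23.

13 hops' cost

Shortest distances from N26:
N26: 0
N18: 2  (via N26)
N38: 6  (via N18)
N9: 7  (via N26)
N20: 8  (via N18)
N25: 11  (via N38)
N39: 11  (via N18)
N23: 13  (via N20)
Shortest route: N26 → N18 → N20 → N23 = 13 hops' cost.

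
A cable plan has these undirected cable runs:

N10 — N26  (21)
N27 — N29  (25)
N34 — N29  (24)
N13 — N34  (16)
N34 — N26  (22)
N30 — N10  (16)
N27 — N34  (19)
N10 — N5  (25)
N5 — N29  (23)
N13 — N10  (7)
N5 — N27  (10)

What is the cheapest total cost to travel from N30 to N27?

51

Compare a few routes:
N30–N10–N13–N34–N27: 16+7+16+19 = 58
N30–N10–N5–N27: 16+25+10 = 51
N30–N10–N26–N34–N27: 16+21+22+19 = 78
Cheapest is N30–N10–N5–N27 at 51.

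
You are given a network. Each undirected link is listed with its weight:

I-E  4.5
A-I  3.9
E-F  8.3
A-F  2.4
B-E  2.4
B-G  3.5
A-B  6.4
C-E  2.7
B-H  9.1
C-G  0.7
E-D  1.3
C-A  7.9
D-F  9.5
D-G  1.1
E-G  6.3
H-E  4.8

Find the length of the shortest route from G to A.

Settle nodes by increasing distance from G:
G: 0
C: 0.7  (via G)
D: 1.1  (via G)
E: 2.4  (via D)
B: 3.5  (via G)
I: 6.9  (via E)
H: 7.2  (via E)
A: 8.6  (via C)
Shortest route: G → C → A = 8.6.

8.6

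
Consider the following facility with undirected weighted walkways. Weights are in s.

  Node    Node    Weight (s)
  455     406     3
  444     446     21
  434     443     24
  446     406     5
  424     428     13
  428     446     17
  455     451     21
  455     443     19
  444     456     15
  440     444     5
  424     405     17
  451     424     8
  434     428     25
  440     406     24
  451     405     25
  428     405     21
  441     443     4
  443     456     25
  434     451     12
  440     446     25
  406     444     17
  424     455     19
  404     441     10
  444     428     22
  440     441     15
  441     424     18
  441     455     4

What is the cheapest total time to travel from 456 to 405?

58 s

Compare a few routes:
456 - 444 - 428 - 405: 15+22+21 = 58
456 - 444 - 428 - 424 - 405: 15+22+13+17 = 67
456 - 443 - 441 - 424 - 405: 25+4+18+17 = 64
The minimum is 58 s via 456 - 444 - 428 - 405.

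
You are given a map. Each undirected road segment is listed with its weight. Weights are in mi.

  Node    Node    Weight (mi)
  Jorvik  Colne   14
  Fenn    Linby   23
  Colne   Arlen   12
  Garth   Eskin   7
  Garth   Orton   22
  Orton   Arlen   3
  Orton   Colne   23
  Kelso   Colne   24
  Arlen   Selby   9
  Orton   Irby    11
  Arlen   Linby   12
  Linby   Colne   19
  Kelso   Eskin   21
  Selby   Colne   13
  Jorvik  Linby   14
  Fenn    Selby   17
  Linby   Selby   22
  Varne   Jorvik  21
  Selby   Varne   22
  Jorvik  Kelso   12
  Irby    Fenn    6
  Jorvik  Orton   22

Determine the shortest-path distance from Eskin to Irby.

Compare a few routes:
Eskin - Garth - Orton - Arlen - Selby - Fenn - Irby: 7+22+3+9+17+6 = 64
Eskin - Garth - Orton - Irby: 7+22+11 = 40
Cheapest is Eskin - Garth - Orton - Irby at 40 mi.

40 mi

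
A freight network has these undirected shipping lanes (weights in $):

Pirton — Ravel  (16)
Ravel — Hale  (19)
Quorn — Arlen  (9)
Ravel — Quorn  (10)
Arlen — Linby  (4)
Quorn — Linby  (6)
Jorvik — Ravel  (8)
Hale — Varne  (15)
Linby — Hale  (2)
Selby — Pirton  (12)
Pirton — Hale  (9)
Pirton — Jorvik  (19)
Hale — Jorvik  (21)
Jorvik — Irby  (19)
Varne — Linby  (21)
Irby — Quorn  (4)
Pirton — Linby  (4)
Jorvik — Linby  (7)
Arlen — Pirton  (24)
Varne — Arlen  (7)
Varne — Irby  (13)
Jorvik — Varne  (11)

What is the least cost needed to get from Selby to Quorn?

$22

Candidate routes:
Selby - Pirton - Linby - Arlen - Quorn: 12+4+4+9 = 29
Selby - Pirton - Linby - Quorn: 12+4+6 = 22
Selby - Pirton - Hale - Linby - Arlen - Quorn: 12+9+2+4+9 = 36
Selby - Pirton - Hale - Linby - Quorn: 12+9+2+6 = 29
Cheapest is Selby - Pirton - Linby - Quorn at $22.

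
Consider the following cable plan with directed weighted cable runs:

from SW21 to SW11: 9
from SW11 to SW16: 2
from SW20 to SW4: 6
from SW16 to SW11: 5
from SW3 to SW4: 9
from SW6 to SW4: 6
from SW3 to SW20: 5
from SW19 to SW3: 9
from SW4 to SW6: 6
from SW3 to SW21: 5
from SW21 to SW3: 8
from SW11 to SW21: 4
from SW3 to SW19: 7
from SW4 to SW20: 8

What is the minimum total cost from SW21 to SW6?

23

Running Dijkstra from SW21:
SW21: 0
SW3: 8  (via SW21)
SW11: 9  (via SW21)
SW16: 11  (via SW11)
SW20: 13  (via SW3)
SW19: 15  (via SW3)
SW4: 17  (via SW3)
SW6: 23  (via SW4)
Shortest route: SW21 → SW3 → SW4 → SW6 = 23.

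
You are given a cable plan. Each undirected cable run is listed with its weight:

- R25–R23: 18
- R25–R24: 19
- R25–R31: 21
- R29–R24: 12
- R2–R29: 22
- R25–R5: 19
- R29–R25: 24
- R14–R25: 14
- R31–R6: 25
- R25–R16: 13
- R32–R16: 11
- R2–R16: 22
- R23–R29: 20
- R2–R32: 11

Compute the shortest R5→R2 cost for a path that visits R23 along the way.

Best R5 to R23: R5 → R25 → R23 costing 37
Shortest R23→R2: R23 → R29 → R2 = 42
Total via R23: 37 + 42 = 79.

79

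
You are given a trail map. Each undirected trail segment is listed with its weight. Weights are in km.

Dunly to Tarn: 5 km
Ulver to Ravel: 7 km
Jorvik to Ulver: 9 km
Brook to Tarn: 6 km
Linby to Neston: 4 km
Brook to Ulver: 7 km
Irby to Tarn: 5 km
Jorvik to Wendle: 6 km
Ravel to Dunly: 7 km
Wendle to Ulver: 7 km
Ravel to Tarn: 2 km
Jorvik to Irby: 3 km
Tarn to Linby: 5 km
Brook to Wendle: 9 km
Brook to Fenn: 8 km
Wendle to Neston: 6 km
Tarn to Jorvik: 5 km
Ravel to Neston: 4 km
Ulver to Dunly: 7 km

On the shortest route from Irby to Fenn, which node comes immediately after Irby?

Enumerating some paths:
Irby - Jorvik - Tarn - Brook - Fenn: 3+5+6+8 = 22
Irby - Tarn - Brook - Fenn: 5+6+8 = 19
The minimum is 19 km via Irby - Tarn - Brook - Fenn.
So from Irby the first move is to Tarn.

Tarn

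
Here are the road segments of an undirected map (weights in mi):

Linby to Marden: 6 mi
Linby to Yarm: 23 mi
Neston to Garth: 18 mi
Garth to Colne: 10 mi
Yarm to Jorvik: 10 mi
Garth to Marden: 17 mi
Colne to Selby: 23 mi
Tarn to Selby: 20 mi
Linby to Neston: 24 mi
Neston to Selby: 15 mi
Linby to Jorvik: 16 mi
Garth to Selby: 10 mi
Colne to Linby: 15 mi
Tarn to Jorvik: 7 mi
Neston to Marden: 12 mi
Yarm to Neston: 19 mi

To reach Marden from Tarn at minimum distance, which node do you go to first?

Compare a few routes:
Tarn - Jorvik - Linby - Marden: 7+16+6 = 29
Tarn - Selby - Garth - Marden: 20+10+17 = 47
Tarn - Jorvik - Yarm - Linby - Marden: 7+10+23+6 = 46
The minimum is 29 mi via Tarn - Jorvik - Linby - Marden.
So from Tarn the first move is to Jorvik.

Jorvik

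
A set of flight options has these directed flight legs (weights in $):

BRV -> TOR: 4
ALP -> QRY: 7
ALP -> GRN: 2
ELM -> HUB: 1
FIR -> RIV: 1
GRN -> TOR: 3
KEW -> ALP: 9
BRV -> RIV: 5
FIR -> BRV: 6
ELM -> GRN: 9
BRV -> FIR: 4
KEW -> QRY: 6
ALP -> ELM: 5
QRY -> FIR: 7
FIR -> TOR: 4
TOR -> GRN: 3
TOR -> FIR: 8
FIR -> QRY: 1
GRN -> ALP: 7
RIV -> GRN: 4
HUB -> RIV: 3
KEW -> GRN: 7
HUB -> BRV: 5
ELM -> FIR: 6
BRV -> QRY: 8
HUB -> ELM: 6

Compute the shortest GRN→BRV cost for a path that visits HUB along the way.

$18

Shortest GRN→HUB: GRN → ALP → ELM → HUB = 13
Shortest HUB→BRV: HUB → BRV = 5
Total via HUB: 13 + 5 = $18.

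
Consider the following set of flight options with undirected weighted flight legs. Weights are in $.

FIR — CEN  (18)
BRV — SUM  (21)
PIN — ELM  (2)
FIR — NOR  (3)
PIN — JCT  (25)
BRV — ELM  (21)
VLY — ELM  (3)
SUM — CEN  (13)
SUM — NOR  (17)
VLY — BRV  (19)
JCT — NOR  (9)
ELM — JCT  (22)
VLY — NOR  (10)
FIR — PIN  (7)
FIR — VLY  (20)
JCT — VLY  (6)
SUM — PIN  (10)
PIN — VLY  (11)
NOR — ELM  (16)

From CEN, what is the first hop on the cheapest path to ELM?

Compare a few routes:
CEN - FIR - PIN - ELM: 18+7+2 = 27
CEN - SUM - PIN - ELM: 13+10+2 = 25
The minimum is $25 via CEN - SUM - PIN - ELM.
So from CEN the first move is to SUM.

SUM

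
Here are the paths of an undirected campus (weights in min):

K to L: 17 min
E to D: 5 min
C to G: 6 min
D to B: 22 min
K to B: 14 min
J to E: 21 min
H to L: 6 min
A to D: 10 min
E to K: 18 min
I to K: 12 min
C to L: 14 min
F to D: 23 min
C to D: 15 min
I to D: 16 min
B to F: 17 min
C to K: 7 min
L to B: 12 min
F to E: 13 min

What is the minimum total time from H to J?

61 min

Enumerating some paths:
H–L–K–E–J: 6+17+18+21 = 62
H–L–C–D–E–J: 6+14+15+5+21 = 61
The minimum is 61 min via H–L–C–D–E–J.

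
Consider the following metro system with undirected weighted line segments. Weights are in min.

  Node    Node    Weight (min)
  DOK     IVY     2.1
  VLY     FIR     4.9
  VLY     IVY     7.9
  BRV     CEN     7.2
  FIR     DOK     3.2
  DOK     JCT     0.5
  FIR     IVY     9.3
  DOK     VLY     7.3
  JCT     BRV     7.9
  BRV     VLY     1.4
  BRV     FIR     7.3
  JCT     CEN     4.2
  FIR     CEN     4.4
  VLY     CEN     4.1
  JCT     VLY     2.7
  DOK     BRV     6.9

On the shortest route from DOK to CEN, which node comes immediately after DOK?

JCT

Candidate routes:
DOK - JCT - VLY - CEN: 0.5+2.7+4.1 = 7.3
DOK - JCT - CEN: 0.5+4.2 = 4.7
DOK - FIR - CEN: 3.2+4.4 = 7.6
Cheapest is DOK - JCT - CEN at 4.7 min.
So from DOK the first move is to JCT.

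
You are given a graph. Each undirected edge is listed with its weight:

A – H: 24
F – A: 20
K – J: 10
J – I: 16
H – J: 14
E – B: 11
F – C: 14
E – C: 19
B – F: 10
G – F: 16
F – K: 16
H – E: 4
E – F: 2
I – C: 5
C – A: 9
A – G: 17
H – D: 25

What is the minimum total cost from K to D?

Settle nodes by increasing distance from K:
K: 0
J: 10  (via K)
F: 16  (via K)
E: 18  (via F)
H: 22  (via E)
B: 26  (via F)
I: 26  (via J)
C: 30  (via F)
G: 32  (via F)
A: 36  (via F)
D: 47  (via H)
Shortest route: K–F–E–H–D = 47.

47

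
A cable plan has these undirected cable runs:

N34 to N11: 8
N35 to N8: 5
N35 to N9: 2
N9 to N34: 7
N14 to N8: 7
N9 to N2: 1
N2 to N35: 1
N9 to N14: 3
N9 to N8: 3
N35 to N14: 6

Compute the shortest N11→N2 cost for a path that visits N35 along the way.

Shortest N11→N35: N11–N34–N9–N35 = 17
Best N35 to N2: N35–N2 costing 1
Total via N35: 17 + 1 = 18.

18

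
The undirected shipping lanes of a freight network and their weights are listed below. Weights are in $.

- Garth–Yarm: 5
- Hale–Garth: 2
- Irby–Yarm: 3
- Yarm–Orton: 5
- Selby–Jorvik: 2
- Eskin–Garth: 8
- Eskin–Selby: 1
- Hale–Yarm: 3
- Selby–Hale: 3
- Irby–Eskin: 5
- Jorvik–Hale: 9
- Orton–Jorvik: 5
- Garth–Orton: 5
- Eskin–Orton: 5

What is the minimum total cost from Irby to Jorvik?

$8

Compare a few routes:
Irby → Eskin → Selby → Jorvik: 5+1+2 = 8
Irby → Yarm → Hale → Selby → Jorvik: 3+3+3+2 = 11
The minimum is $8 via Irby → Eskin → Selby → Jorvik.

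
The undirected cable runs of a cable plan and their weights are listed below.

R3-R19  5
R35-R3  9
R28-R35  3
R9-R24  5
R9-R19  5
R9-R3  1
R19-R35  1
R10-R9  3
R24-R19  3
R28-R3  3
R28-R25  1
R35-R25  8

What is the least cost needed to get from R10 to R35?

Enumerating some paths:
R10 → R9 → R19 → R35: 3+5+1 = 9
R10 → R9 → R3 → R28 → R35: 3+1+3+3 = 10
Cheapest is R10 → R9 → R19 → R35 at 9.

9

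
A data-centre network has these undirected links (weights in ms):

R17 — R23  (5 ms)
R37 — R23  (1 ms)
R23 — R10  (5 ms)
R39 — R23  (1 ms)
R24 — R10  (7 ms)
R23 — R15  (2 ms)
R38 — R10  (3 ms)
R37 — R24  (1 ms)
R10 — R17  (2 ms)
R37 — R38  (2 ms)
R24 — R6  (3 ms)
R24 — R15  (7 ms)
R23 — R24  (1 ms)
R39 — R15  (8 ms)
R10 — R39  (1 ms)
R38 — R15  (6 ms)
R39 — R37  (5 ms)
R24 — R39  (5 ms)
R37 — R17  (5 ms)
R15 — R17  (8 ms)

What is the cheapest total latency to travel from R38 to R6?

6 ms

Enumerating some paths:
R38–R37–R23–R24–R6: 2+1+1+3 = 7
R38–R37–R24–R6: 2+1+3 = 6
Cheapest is R38–R37–R24–R6 at 6 ms.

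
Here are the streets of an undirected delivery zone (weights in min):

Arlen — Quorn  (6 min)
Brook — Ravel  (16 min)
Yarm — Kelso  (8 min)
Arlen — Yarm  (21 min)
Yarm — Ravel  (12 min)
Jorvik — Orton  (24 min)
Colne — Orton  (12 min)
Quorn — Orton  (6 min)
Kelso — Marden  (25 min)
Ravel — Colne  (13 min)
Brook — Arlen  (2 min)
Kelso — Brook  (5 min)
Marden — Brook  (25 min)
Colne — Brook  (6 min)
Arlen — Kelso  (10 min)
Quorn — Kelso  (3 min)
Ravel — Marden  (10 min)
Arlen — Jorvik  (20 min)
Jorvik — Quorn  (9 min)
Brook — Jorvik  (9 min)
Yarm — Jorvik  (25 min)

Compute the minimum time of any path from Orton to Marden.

Compare a few routes:
Orton → Colne → Ravel → Marden: 12+13+10 = 35
Orton → Quorn → Kelso → Marden: 6+3+25 = 34
Orton → Quorn → Arlen → Brook → Marden: 6+6+2+25 = 39
The minimum is 34 min via Orton → Quorn → Kelso → Marden.

34 min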